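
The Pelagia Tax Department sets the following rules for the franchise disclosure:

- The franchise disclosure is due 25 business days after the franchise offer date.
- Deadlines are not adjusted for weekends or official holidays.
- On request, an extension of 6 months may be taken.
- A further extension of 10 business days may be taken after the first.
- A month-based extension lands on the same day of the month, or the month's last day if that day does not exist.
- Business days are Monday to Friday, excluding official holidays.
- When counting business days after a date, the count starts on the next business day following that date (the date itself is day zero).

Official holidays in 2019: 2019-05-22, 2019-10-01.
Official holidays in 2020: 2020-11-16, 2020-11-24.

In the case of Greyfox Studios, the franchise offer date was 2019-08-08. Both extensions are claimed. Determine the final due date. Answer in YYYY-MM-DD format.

2020-03-26

Counting 25 business days after 2019-08-08 (skipping weekends and listed holidays) reaches 2019-09-12.
2019-09-12 is a Thursday; no weekend or holiday adjustment applies.
Applying the 6 months extension: 6 months after 2019-09-12 is 2020-03-12.
No adjustment is made for weekends or holidays, so 2020-03-12 stands.
Applying the 10-business-day extension: 10 business days after 2020-03-12 is 2020-03-26.
2020-03-26 falls on a Thursday. The rules make no weekend/holiday allowance, so it remains 2020-03-26.
Deadline: 2020-03-26.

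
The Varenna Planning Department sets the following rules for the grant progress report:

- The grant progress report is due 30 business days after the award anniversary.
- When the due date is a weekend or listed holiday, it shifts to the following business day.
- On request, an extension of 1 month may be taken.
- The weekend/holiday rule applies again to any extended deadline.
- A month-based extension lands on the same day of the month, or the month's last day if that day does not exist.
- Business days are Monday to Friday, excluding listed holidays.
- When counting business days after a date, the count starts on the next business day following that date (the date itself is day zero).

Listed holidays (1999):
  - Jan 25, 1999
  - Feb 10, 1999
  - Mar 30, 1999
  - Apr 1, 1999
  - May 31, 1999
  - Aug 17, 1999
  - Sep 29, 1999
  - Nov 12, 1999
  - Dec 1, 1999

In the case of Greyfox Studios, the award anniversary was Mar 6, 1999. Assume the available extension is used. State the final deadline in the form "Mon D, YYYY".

May 20, 1999

Counting 30 business days after Mar 6, 1999 (skipping weekends and listed holidays) reaches Apr 20, 1999.
Apr 20, 1999 (Tuesday) is already a business day.
The 1 month extension carries Apr 20, 1999 to May 20, 1999.
May 20, 1999 falls on a Thursday, which is a business day, so no adjustment is needed.
Deadline: May 20, 1999.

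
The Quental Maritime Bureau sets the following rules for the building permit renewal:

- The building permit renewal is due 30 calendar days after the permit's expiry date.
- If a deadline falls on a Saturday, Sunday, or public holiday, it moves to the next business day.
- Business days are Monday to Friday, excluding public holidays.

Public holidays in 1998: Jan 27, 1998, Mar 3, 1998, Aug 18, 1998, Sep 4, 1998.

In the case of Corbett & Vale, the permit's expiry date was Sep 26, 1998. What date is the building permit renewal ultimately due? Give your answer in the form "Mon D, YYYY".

Oct 26, 1998

Adding 30 calendar days to Sep 26, 1998 gives Oct 26, 1998.
Oct 26, 1998 is a Monday and not a listed holiday, so it stands.
Deadline: Oct 26, 1998.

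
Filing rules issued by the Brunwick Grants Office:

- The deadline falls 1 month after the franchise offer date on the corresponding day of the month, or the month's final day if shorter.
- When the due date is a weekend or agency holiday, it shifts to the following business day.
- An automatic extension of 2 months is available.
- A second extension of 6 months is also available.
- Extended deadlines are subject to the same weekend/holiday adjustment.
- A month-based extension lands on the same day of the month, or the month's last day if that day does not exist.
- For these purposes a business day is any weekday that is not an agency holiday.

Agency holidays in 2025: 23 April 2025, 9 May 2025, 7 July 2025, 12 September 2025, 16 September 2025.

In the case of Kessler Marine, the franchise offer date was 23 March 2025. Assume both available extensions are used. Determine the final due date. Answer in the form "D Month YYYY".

1 month after 23 March 2025, on the same day of the month, is 23 April 2025.
Because 23 April 2025 is a listed holiday, the deadline becomes 24 April 2025 (Thursday).
The 2 months extension carries 24 April 2025 to 24 June 2025.
24 June 2025 falls on a Tuesday, which is a business day, so no adjustment is needed.
Add 6 months to 24 June 2025: 24 December 2025.
24 December 2025 falls on a Wednesday, which is a business day, so no adjustment is needed.
Deadline: 24 December 2025.

24 December 2025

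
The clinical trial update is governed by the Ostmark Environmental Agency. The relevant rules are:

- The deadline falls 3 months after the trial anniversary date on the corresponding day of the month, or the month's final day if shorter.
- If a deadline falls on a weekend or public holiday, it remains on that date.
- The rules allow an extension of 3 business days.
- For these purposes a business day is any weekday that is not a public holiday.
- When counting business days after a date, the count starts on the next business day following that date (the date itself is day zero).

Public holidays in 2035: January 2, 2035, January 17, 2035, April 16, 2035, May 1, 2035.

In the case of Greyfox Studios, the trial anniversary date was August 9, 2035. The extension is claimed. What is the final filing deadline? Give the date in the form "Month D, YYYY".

November 14, 2035

3 months from August 9, 2035 is November 9, 2035.
No adjustment is made for weekends or holidays, so November 9, 2035 stands.
Counting 3 further business days from November 9, 2035 reaches November 14, 2035.
No adjustment is made for weekends or holidays, so November 14, 2035 stands.
So the filing is due November 14, 2035.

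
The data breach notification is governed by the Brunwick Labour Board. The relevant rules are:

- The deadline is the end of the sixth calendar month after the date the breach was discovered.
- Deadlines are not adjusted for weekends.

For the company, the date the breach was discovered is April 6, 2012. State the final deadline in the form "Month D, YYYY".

October 31, 2012

6 months after April 6, 2012 falls in October 2012; the last day of that month is October 31, 2012.
October 31, 2012 falls on a Wednesday. The rules make no weekend/holiday allowance, so it remains October 31, 2012.
So the filing is due October 31, 2012.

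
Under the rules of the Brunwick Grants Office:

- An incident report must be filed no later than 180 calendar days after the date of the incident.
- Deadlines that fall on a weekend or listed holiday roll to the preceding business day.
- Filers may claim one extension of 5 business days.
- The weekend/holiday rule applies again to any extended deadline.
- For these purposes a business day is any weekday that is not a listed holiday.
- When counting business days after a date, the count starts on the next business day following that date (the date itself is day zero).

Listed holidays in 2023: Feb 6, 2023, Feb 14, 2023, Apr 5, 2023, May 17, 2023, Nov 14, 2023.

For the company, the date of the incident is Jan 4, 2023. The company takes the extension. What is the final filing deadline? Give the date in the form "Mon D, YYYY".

Adding 180 calendar days to Jan 4, 2023 gives Jul 3, 2023.
Jul 3, 2023 is a Monday and not a listed holiday, so it stands.
Counting 5 further business days from Jul 3, 2023 reaches Jul 10, 2023.
Jul 10, 2023 falls on a Monday, which is a business day, so no adjustment is needed.
Deadline: Jul 10, 2023.

Jul 10, 2023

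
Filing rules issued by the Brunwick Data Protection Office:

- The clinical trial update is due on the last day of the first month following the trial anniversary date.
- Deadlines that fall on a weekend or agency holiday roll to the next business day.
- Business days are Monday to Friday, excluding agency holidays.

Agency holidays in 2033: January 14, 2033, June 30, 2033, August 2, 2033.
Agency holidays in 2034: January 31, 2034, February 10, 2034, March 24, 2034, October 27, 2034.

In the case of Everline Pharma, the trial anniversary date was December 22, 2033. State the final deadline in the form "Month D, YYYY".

February 1, 2034

The first month after December 22, 2033 is January 2034, whose last day is January 31, 2034.
January 31, 2034 is a listed holiday; the next business day is February 1, 2034 (Wednesday).
Deadline: February 1, 2034.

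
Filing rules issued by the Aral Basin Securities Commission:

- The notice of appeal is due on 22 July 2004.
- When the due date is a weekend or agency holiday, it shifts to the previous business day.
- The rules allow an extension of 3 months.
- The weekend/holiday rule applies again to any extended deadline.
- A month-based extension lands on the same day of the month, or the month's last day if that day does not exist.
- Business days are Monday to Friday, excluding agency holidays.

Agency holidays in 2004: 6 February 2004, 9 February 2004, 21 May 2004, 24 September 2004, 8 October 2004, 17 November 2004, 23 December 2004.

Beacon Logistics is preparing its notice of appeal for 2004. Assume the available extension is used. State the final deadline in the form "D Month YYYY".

22 October 2004

The stated deadline is 22 July 2004.
22 July 2004 (Thursday) is already a business day.
Add 3 months to 22 July 2004: 22 October 2004.
22 October 2004 falls on a Friday, which is a business day, so no adjustment is needed.
Final deadline: 22 October 2004.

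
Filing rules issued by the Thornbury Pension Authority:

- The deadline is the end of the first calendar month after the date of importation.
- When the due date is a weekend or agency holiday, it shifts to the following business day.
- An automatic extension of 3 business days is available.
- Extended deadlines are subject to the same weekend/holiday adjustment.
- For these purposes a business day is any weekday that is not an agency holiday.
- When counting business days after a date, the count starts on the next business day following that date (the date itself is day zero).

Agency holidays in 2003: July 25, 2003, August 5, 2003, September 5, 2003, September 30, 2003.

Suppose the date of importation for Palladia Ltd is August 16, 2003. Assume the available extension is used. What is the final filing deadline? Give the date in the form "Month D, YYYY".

The first month after August 16, 2003 is September 2003, whose last day is September 30, 2003.
September 30, 2003 falls on a listed holiday. Rolling to the next business day gives October 1, 2003, a Wednesday.
Counting 3 further business days from October 1, 2003 reaches October 6, 2003.
Since October 6, 2003 is a Monday and not a holiday, the date is unchanged.
Final deadline: October 6, 2003.

October 6, 2003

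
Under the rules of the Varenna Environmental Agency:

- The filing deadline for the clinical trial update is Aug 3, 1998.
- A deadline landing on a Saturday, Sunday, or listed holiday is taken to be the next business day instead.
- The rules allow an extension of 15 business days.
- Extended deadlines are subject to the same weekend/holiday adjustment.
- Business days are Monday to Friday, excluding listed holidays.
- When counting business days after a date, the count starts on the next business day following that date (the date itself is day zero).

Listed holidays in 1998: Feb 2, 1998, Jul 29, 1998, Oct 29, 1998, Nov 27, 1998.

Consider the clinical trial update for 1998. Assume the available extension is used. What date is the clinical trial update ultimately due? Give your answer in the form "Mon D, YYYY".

Aug 24, 1998

The stated deadline is Aug 3, 1998.
Aug 3, 1998 (Monday) is already a business day.
Counting 15 further business days from Aug 3, 1998 reaches Aug 24, 1998.
Since Aug 24, 1998 is a Monday and not a holiday, the date is unchanged.
Final deadline: Aug 24, 1998.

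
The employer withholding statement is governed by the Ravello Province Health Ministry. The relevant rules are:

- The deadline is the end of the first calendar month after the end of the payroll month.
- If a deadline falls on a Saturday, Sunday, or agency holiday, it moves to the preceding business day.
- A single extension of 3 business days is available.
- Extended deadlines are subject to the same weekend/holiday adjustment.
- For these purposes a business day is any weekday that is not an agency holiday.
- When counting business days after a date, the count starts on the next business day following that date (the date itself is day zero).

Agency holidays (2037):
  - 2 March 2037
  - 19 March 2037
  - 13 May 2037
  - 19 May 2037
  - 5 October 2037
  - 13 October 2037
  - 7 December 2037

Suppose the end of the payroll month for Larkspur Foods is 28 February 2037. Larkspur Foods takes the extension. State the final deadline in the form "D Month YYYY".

3 April 2037

1 month after 28 February 2037 falls in March 2037; the last day of that month is 31 March 2037.
31 March 2037 is a Tuesday and not a listed holiday, so it stands.
The 3-business-day extension runs from 31 March 2037 to 3 April 2037.
Since 3 April 2037 is a Friday and not a holiday, the date is unchanged.
The final due date is 3 April 2037.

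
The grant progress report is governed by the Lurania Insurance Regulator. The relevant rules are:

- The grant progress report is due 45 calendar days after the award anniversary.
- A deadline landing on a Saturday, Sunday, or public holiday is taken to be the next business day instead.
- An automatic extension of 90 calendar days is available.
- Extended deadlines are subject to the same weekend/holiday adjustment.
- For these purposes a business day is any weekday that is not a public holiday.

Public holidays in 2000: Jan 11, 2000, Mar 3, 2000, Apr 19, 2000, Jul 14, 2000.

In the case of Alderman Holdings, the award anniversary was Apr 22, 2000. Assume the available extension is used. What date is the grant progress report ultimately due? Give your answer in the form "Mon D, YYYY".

Sep 4, 2000

From Apr 22, 2000, 45 calendar days later is Jun 6, 2000.
Jun 6, 2000 is a Tuesday and not a listed holiday, so it stands.
Add the 90 calendar-day extension to Jun 6, 2000: Sep 4, 2000.
Sep 4, 2000 is a Monday and not a listed holiday, so it stands.
Final deadline: Sep 4, 2000.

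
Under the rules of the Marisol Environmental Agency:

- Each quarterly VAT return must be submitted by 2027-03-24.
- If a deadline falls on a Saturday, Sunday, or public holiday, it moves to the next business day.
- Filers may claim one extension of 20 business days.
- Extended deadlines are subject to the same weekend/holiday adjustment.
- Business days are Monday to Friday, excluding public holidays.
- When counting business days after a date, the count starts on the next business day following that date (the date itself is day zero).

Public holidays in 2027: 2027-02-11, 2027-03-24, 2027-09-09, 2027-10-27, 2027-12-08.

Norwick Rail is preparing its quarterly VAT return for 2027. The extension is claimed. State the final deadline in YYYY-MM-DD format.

2027-04-22

Start from the fixed due date, 2027-03-24.
2027-03-24 is a listed holiday, so it moves to the next business day, 2027-03-25 (Thursday).
The 20-business-day extension runs from 2027-03-25 to 2027-04-22.
2027-04-22 (Thursday) is already a business day.
So the filing is due 2027-04-22.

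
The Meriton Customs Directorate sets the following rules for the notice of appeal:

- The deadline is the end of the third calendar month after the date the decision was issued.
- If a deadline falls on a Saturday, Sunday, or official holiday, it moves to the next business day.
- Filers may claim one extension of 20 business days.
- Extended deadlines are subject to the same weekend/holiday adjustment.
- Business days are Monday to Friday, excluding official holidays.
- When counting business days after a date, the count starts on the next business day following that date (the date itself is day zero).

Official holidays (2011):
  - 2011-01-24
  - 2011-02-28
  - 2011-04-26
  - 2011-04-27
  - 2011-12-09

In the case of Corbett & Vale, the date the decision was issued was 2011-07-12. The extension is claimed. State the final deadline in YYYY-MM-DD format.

2011-11-28

The third month after 2011-07-12 is October 2011, whose last day is 2011-10-31.
2011-10-31 falls on a Monday, which is a business day, so no adjustment is needed.
The 20-business-day extension runs from 2011-10-31 to 2011-11-28.
2011-11-28 is a Monday and not a listed holiday, so it stands.
Final deadline: 2011-11-28.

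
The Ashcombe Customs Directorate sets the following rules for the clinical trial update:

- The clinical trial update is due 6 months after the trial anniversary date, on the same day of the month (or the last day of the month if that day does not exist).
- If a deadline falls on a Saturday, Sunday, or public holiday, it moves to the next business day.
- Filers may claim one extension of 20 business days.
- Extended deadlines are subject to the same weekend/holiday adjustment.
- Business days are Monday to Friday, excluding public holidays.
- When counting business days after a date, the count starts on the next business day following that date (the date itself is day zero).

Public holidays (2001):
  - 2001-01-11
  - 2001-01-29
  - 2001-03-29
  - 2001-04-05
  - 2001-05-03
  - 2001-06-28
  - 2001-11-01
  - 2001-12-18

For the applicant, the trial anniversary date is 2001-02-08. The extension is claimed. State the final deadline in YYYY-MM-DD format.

6 months after 2001-02-08, on the same day of the month, is 2001-08-08.
2001-08-08 falls on a Wednesday, which is a business day, so no adjustment is needed.
Counting 20 further business days from 2001-08-08 reaches 2001-09-05.
2001-09-05 (Wednesday) is already a business day.
Deadline: 2001-09-05.

2001-09-05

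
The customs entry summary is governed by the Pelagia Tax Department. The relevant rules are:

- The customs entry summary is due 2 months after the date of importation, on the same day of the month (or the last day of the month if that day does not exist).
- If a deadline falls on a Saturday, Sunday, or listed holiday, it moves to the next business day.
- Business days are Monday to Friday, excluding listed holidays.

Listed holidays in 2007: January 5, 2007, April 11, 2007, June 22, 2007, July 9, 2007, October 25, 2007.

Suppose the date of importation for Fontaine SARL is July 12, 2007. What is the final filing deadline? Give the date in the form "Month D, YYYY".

September 12, 2007

2 months from July 12, 2007 is September 12, 2007.
September 12, 2007 falls on a Wednesday, which is a business day, so no adjustment is needed.
So the filing is due September 12, 2007.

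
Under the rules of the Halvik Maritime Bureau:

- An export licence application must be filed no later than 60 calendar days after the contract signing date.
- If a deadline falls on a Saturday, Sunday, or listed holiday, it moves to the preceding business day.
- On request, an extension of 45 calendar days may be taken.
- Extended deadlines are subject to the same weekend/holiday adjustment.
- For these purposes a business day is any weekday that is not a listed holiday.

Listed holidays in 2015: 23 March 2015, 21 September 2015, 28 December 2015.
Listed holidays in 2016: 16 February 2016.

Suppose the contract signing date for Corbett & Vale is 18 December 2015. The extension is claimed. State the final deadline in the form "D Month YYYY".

31 March 2016

Trigger date 18 December 2015 + 60 calendar days = 16 February 2016.
16 February 2016 is a listed holiday; the preceding business day is 15 February 2016 (Monday).
The 45-calendar-day extension moves the deadline from 15 February 2016 to 31 March 2016.
31 March 2016 (Thursday) is already a business day.
Final deadline: 31 March 2016.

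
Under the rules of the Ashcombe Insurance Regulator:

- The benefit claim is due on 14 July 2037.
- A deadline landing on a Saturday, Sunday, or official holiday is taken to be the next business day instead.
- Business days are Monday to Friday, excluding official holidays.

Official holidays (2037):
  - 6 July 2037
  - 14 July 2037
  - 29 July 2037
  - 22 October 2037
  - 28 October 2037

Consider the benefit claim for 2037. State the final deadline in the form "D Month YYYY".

15 July 2037

The statutory due date is 14 July 2037.
14 July 2037 is a listed holiday, so it moves to the next business day, 15 July 2037 (Wednesday).
The final due date is 15 July 2037.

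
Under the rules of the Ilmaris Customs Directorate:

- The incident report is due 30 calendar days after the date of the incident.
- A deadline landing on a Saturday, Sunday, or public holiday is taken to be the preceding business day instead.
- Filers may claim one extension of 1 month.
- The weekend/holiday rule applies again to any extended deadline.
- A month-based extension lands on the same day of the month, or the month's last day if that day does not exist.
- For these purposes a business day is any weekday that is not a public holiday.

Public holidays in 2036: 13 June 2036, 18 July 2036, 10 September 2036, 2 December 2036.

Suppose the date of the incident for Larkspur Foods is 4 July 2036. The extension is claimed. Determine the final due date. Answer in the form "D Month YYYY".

1 September 2036

Trigger date 4 July 2036 + 30 calendar days = 3 August 2036.
3 August 2036 falls on a Sunday. Rolling to the preceding business day gives 1 August 2036, a Friday.
Add 1 month to 1 August 2036: 1 September 2036.
1 September 2036 falls on a Monday, which is a business day, so no adjustment is needed.
Deadline: 1 September 2036.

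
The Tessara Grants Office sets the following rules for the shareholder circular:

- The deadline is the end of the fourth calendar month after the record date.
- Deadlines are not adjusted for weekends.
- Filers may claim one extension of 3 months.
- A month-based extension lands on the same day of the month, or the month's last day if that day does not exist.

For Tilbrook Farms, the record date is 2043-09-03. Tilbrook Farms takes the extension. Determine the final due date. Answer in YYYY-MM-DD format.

2044-04-30

The fourth month after 2043-09-03 is January 2044, whose last day is 2044-01-31.
2044-01-31 falls on a Sunday. The rules make no weekend/holiday allowance, so it remains 2044-01-31.
The 3 months extension carries 2044-01-31 to 2044-04-30 (day 31 does not exist in April, so the month's last day is used).
2044-04-30 is a Saturday; no weekend or holiday adjustment applies.
Deadline: 2044-04-30.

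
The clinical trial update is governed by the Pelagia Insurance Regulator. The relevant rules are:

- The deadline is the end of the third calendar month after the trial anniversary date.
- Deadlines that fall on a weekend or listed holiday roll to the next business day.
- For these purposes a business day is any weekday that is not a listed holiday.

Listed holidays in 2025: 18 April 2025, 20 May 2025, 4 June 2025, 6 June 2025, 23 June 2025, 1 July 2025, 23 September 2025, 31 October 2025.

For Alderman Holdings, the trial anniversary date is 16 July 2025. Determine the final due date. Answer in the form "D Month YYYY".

3 November 2025

The third month after 16 July 2025 is October 2025, whose last day is 31 October 2025.
31 October 2025 is a listed holiday; the next business day is 3 November 2025 (Monday).
Final deadline: 3 November 2025.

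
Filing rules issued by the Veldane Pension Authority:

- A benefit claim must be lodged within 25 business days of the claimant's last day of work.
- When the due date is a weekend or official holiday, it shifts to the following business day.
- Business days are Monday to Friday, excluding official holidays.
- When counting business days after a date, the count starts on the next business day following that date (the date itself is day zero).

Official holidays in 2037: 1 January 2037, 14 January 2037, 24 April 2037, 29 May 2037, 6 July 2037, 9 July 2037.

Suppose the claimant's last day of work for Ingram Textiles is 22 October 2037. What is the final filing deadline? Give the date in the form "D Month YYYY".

25 business days after 22 October 2037, excluding weekends and holidays, is 26 November 2037.
26 November 2037 (Thursday) is already a business day.
Deadline: 26 November 2037.

26 November 2037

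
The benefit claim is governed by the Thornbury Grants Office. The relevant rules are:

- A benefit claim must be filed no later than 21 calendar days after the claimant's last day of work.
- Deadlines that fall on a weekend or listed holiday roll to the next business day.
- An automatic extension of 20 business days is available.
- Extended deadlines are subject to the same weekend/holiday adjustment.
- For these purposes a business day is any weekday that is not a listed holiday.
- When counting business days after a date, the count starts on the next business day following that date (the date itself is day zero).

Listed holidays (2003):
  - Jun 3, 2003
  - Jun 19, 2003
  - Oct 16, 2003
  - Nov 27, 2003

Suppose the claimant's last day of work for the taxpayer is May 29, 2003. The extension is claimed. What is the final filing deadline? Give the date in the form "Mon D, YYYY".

Jul 18, 2003

Adding 21 calendar days to May 29, 2003 gives Jun 19, 2003.
Because Jun 19, 2003 is a listed holiday, the deadline becomes Jun 20, 2003 (Friday).
The 20-business-day extension runs from Jun 20, 2003 to Jul 18, 2003.
Since Jul 18, 2003 is a Friday and not a holiday, the date is unchanged.
Deadline: Jul 18, 2003.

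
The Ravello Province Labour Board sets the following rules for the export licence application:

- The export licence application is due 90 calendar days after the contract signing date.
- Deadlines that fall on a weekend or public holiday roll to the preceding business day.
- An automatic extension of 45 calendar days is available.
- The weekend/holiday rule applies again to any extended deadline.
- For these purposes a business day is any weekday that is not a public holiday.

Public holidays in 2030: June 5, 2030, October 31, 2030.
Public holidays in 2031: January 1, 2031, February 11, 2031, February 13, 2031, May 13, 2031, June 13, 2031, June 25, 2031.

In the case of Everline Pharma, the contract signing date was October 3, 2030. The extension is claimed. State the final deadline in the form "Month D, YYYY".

February 14, 2031

Trigger date October 3, 2030 + 90 calendar days = January 1, 2031.
January 1, 2031 is a listed holiday, so it moves to the preceding business day, December 31, 2030 (Tuesday).
Add the 45 calendar-day extension to December 31, 2030: February 14, 2031.
February 14, 2031 falls on a Friday, which is a business day, so no adjustment is needed.
So the filing is due February 14, 2031.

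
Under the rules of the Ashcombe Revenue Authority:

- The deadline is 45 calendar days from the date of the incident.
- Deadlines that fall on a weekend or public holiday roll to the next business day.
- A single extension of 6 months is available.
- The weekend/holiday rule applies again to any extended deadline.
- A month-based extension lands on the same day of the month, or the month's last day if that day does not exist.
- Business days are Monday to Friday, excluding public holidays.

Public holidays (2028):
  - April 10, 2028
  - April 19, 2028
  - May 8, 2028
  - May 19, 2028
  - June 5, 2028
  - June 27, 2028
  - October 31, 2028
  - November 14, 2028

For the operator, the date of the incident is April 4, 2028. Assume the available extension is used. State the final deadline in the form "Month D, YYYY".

45 calendar days after April 4, 2028 is May 19, 2028.
May 19, 2028 is a listed holiday, so it moves to the next business day, May 22, 2028 (Monday).
The 6 months extension carries May 22, 2028 to November 22, 2028.
Since November 22, 2028 is a Wednesday and not a holiday, the date is unchanged.
So the filing is due November 22, 2028.

November 22, 2028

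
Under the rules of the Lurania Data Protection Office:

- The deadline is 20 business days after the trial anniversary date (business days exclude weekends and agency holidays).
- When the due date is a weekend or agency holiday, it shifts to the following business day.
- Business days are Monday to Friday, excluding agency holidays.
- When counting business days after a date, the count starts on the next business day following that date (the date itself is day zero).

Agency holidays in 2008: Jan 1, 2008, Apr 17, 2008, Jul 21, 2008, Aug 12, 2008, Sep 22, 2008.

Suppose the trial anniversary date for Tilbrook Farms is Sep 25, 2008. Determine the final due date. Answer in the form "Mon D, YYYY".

Oct 23, 2008

20 business days after Sep 25, 2008, excluding weekends and holidays, is Oct 23, 2008.
Since Oct 23, 2008 is a Thursday and not a holiday, the date is unchanged.
So the filing is due Oct 23, 2008.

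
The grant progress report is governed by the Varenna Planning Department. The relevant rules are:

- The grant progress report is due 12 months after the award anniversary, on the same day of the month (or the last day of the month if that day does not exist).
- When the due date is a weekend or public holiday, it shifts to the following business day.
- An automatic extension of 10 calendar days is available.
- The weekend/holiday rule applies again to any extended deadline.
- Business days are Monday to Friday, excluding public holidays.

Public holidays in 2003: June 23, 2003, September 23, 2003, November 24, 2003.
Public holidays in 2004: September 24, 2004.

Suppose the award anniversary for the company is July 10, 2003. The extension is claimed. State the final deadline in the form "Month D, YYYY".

July 22, 2004

12 months from July 10, 2003 is July 10, 2004.
July 10, 2004 is a Saturday, so it moves to the next business day, July 12, 2004 (Monday).
The 10-calendar-day extension moves the deadline from July 12, 2004 to July 22, 2004.
July 22, 2004 falls on a Thursday, which is a business day, so no adjustment is needed.
The final due date is July 22, 2004.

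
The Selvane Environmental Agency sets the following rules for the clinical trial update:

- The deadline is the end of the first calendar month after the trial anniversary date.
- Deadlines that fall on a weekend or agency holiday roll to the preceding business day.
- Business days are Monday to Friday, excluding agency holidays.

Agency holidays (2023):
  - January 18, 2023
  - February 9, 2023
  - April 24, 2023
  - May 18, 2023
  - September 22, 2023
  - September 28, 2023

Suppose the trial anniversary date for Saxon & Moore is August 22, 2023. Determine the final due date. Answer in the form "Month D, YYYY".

September 29, 2023

1 month after August 22, 2023 falls in September 2023; the last day of that month is September 30, 2023.
Because September 30, 2023 is a Saturday, the deadline becomes September 29, 2023 (Friday).
The final due date is September 29, 2023.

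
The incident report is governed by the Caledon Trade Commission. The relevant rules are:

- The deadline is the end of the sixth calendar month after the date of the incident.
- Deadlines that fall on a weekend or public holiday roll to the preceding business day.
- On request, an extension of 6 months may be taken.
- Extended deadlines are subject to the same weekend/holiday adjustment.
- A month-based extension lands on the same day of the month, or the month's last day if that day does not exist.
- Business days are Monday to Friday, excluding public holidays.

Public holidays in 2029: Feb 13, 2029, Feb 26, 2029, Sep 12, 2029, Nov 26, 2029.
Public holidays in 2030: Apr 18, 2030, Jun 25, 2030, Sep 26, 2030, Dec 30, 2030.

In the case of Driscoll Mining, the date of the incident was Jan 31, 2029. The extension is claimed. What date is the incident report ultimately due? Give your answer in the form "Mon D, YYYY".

6 months after Jan 31, 2029 falls in July 2029; the last day of that month is Jul 31, 2029.
Since Jul 31, 2029 is a Tuesday and not a holiday, the date is unchanged.
Add 6 months to Jul 31, 2029: Jan 31, 2030.
Jan 31, 2030 falls on a Thursday, which is a business day, so no adjustment is needed.
So the filing is due Jan 31, 2030.

Jan 31, 2030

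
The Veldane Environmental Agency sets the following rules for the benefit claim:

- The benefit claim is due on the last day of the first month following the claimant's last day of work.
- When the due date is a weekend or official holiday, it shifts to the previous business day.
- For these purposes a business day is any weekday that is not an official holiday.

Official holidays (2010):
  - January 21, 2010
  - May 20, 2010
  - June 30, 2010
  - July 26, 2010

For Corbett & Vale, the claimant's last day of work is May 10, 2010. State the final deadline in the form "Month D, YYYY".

The first month after May 10, 2010 is June 2010, whose last day is June 30, 2010.
Because June 30, 2010 is a listed holiday, the deadline becomes June 29, 2010 (Tuesday).
Final deadline: June 29, 2010.

June 29, 2010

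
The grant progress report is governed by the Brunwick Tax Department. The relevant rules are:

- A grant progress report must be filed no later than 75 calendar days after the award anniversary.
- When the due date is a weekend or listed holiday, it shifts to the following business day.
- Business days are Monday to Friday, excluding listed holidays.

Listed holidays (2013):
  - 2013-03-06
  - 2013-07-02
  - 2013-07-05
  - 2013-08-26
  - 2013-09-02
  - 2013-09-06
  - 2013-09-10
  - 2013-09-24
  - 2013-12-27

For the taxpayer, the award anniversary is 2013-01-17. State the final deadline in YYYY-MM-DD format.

2013-04-02

75 calendar days after 2013-01-17 is 2013-04-02.
2013-04-02 (Tuesday) is already a business day.
So the filing is due 2013-04-02.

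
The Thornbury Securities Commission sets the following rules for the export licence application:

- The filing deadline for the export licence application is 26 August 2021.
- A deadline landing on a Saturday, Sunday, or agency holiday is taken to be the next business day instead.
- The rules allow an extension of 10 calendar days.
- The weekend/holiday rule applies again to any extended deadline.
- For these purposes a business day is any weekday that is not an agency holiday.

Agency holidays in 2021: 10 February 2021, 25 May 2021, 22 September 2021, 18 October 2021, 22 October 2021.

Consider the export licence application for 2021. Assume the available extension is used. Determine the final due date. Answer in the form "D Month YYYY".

The stated deadline is 26 August 2021.
Since 26 August 2021 is a Thursday and not a holiday, the date is unchanged.
Add the 10 calendar-day extension to 26 August 2021: 5 September 2021.
5 September 2021 falls on a Sunday. Rolling to the next business day gives 6 September 2021, a Monday.
Deadline: 6 September 2021.

6 September 2021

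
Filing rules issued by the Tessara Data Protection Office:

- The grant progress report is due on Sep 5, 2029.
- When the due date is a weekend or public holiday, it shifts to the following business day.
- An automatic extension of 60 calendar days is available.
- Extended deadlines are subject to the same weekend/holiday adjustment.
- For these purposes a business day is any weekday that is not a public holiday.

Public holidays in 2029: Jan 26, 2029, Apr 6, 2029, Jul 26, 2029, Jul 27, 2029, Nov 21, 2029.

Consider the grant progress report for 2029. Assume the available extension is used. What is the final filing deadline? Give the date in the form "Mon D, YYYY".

The statutory due date is Sep 5, 2029.
Sep 5, 2029 falls on a Wednesday, which is a business day, so no adjustment is needed.
With the 60-day extension, Sep 5, 2029 becomes Nov 4, 2029.
Nov 4, 2029 is a Sunday; the next business day is Nov 5, 2029 (Monday).
Final deadline: Nov 5, 2029.

Nov 5, 2029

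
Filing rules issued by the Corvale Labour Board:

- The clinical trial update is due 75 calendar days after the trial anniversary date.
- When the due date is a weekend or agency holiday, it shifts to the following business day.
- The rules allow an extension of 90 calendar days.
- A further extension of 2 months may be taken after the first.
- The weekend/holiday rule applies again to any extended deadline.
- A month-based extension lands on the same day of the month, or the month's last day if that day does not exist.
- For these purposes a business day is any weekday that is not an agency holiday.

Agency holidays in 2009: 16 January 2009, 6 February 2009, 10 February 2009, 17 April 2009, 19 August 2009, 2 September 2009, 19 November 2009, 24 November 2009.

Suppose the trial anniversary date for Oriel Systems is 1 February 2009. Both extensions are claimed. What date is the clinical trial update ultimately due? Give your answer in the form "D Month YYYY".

Adding 75 calendar days to 1 February 2009 gives 17 April 2009.
17 April 2009 is a listed holiday, so it moves to the next business day, 20 April 2009 (Monday).
Add the 90 calendar-day extension to 20 April 2009: 19 July 2009.
19 July 2009 is a Sunday; the next business day is 20 July 2009 (Monday).
Add 2 months to 20 July 2009: 20 September 2009.
20 September 2009 falls on a Sunday. Rolling to the next business day gives 21 September 2009, a Monday.
So the filing is due 21 September 2009.

21 September 2009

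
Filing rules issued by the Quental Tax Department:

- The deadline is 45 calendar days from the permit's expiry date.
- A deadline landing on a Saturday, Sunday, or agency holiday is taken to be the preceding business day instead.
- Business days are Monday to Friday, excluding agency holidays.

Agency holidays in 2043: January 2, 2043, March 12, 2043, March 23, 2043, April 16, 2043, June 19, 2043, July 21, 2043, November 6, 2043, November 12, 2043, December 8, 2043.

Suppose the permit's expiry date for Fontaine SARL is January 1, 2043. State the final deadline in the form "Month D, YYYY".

February 13, 2043

From January 1, 2043, 45 calendar days later is February 15, 2043.
February 15, 2043 is a Sunday, so it moves to the preceding business day, February 13, 2043 (Friday).
Final deadline: February 13, 2043.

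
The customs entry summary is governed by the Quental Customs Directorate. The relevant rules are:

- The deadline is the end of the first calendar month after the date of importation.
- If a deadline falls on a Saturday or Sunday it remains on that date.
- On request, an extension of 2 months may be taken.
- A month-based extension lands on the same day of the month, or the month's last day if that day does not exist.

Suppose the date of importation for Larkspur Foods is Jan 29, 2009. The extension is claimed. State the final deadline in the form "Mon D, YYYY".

The first month after Jan 29, 2009 is February 2009, whose last day is Feb 28, 2009.
Feb 28, 2009 falls on a Saturday. The rules make no weekend/holiday allowance, so it remains Feb 28, 2009.
Add 2 months to Feb 28, 2009: Apr 28, 2009.
Apr 28, 2009 falls on a Tuesday. The rules make no weekend/holiday allowance, so it remains Apr 28, 2009.
Final deadline: Apr 28, 2009.

Apr 28, 2009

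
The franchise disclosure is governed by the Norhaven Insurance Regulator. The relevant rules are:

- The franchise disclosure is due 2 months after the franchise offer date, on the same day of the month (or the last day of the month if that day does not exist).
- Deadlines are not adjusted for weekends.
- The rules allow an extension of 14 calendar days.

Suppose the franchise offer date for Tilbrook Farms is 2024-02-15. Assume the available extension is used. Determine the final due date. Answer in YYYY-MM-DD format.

Moving 2 months forward from 2024-02-15 on the corresponding day gives 2024-04-15.
2024-04-15 is a Monday; no weekend or holiday adjustment applies.
The 14-calendar-day extension moves the deadline from 2024-04-15 to 2024-04-29.
2024-04-29 falls on a Monday. The rules make no weekend/holiday allowance, so it remains 2024-04-29.
The final due date is 2024-04-29.

2024-04-29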